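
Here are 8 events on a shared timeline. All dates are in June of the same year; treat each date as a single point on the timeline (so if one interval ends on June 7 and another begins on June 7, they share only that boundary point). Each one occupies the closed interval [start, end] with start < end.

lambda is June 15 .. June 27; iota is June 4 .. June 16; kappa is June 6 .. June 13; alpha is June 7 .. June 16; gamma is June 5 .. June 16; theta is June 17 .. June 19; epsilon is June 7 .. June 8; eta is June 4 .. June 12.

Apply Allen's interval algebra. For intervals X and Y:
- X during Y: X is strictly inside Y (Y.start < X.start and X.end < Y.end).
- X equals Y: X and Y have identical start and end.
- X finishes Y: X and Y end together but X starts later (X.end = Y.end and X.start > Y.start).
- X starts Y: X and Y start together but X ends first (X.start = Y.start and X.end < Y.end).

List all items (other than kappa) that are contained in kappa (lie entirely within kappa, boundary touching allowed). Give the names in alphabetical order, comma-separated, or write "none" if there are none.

Target kappa = [June 6, June 13].
alpha [June 7, June 16] → overlapped-by → no.
epsilon [June 7, June 8] → during → yes.
eta [June 4, June 12] → overlaps → no.
gamma [June 5, June 16] → contains → no.
iota [June 4, June 16] → contains → no.
lambda [June 15, June 27] → after → no.
theta [June 17, June 19] → after → no.
Result: epsilon.

epsilon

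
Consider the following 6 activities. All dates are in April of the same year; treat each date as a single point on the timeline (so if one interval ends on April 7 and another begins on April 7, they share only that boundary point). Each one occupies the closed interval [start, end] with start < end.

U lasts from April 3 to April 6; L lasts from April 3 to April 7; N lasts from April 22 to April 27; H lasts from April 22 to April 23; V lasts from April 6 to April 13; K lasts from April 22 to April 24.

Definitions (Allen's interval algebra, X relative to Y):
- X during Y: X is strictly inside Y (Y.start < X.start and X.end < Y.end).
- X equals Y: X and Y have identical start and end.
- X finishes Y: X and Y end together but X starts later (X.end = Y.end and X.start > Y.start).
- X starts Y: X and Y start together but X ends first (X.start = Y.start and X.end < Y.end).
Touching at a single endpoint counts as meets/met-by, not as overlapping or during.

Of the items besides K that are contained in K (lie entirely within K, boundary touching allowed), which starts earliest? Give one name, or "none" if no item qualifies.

H

Target K = [April 22, April 24].
H [April 22, April 23] → starts → candidate.
L [April 3, April 7] → before → excluded.
N [April 22, April 27] → started-by → excluded.
U [April 3, April 6] → before → excluded.
V [April 6, April 13] → before → excluded.
Among candidates, earliest start is April 22 → H.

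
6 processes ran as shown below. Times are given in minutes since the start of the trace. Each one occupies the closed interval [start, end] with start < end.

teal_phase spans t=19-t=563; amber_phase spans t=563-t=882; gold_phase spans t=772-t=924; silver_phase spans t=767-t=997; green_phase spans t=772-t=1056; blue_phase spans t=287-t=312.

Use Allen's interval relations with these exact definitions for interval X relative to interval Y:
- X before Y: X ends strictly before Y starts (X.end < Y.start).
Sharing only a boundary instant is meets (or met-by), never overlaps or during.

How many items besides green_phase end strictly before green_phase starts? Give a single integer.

Target green_phase = [t=772, t=1056].
amber_phase [t=563, t=882] → overlaps → no.
blue_phase [t=287, t=312] → before → counts.
gold_phase [t=772, t=924] → starts → no.
silver_phase [t=767, t=997] → overlaps → no.
teal_phase [t=19, t=563] → before → counts.
Total: 2.

2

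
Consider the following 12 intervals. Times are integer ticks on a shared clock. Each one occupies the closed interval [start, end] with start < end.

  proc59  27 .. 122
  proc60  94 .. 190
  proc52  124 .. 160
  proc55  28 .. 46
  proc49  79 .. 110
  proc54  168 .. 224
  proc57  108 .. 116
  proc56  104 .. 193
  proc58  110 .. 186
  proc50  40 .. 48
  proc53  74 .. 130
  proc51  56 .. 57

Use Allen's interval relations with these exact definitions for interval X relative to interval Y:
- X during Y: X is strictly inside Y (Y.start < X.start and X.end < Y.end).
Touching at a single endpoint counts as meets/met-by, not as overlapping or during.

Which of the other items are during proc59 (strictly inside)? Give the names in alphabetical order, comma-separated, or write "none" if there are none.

proc49, proc50, proc51, proc55, proc57

Target proc59 = [27, 122].
proc49 [79, 110] → during → yes.
proc50 [40, 48] → during → yes.
proc51 [56, 57] → during → yes.
proc52 [124, 160] → after → no.
proc53 [74, 130] → overlapped-by → no.
proc54 [168, 224] → after → no.
proc55 [28, 46] → during → yes.
proc56 [104, 193] → overlapped-by → no.
proc57 [108, 116] → during → yes.
proc58 [110, 186] → overlapped-by → no.
proc60 [94, 190] → overlapped-by → no.
Result: proc49, proc50, proc51, proc55, proc57.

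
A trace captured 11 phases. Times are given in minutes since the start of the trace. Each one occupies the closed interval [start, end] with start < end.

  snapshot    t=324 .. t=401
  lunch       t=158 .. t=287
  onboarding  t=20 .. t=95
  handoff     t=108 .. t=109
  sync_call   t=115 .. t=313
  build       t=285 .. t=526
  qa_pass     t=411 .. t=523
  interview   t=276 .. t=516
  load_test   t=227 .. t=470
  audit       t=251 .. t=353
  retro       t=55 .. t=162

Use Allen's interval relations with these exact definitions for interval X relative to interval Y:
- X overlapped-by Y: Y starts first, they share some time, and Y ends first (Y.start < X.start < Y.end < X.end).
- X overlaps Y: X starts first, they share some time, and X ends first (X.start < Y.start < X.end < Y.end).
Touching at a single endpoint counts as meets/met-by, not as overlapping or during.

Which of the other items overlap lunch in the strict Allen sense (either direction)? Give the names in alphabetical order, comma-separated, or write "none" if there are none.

audit, build, interview, load_test, retro

Target lunch = [t=158, t=287].
audit [t=251, t=353] → overlapped-by → yes.
build [t=285, t=526] → overlapped-by → yes.
handoff [t=108, t=109] → before → no.
interview [t=276, t=516] → overlapped-by → yes.
load_test [t=227, t=470] → overlapped-by → yes.
onboarding [t=20, t=95] → before → no.
qa_pass [t=411, t=523] → after → no.
retro [t=55, t=162] → overlaps → yes.
snapshot [t=324, t=401] → after → no.
sync_call [t=115, t=313] → contains → no.
Result: audit, build, interview, load_test, retro.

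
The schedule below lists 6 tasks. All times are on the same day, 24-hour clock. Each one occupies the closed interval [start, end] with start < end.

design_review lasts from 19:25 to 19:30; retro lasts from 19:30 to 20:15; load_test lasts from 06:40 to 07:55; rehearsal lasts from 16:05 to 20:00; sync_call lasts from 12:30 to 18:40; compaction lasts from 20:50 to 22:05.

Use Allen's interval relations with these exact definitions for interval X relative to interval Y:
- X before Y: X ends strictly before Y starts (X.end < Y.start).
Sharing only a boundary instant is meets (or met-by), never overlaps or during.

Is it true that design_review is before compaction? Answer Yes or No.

design_review = [19:25, 19:30], compaction = [20:50, 22:05].
Actual relation of design_review to compaction: before.
Asked whether 'before' holds → Yes.

Yes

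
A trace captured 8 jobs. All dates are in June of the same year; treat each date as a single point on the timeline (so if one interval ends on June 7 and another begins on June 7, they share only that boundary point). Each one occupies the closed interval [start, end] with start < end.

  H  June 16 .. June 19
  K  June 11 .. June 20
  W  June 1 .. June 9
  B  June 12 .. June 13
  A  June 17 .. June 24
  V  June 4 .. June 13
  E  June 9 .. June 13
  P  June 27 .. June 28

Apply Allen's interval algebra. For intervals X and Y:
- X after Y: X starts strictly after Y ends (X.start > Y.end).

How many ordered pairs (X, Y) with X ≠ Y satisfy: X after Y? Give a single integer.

Checking all 56 ordered pairs for relation 'after'; matching pairs in alphabetical order:
(A, B): A after B ✓
(A, E): A after E ✓
(A, V): A after V ✓
(A, W): A after W ✓
(B, W): B after W ✓
(H, B): H after B ✓
(H, E): H after E ✓
(H, V): H after V ✓
(H, W): H after W ✓
(K, W): K after W ✓
(P, A): P after A ✓
(P, B): P after B ✓
(P, E): P after E ✓
(P, H): P after H ✓
(P, K): P after K ✓
(P, V): P after V ✓
(P, W): P after W ✓
Count: 17.

17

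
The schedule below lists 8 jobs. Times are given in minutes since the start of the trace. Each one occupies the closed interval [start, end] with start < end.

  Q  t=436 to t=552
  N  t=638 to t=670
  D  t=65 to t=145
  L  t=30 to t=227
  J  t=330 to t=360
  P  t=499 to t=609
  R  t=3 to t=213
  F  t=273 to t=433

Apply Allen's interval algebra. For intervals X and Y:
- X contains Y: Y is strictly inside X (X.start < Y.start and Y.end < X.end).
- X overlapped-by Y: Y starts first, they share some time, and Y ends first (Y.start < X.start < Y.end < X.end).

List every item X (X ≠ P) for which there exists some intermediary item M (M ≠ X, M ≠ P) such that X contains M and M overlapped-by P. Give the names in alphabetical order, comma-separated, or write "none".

Target P = [t=499, t=609].
Intermediaries M with M overlapped-by P: none.
Union: none.

none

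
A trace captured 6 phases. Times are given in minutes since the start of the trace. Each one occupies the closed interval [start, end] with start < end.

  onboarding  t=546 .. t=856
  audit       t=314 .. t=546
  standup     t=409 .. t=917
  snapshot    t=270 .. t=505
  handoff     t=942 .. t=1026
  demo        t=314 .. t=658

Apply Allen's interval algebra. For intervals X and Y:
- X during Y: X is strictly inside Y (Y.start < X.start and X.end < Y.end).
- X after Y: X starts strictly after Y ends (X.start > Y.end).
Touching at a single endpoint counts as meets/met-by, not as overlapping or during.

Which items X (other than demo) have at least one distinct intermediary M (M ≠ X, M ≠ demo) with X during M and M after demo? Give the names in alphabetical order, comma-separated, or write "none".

none

Target demo = [t=314, t=658].
Intermediaries M with M after demo: handoff.
Via handoff — items with X during handoff: none.
Union: none.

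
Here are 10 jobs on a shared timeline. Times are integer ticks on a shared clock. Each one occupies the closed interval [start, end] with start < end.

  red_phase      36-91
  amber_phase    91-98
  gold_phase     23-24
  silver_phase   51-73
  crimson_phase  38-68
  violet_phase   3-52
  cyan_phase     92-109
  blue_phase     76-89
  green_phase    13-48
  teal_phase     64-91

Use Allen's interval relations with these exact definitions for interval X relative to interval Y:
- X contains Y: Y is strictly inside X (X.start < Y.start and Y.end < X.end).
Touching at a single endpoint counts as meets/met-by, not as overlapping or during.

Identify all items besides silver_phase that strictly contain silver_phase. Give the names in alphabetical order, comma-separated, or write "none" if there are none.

Target silver_phase = [51, 73].
amber_phase [91, 98] → after → no.
blue_phase [76, 89] → after → no.
crimson_phase [38, 68] → overlaps → no.
cyan_phase [92, 109] → after → no.
gold_phase [23, 24] → before → no.
green_phase [13, 48] → before → no.
red_phase [36, 91] → contains → yes.
teal_phase [64, 91] → overlapped-by → no.
violet_phase [3, 52] → overlaps → no.
Result: red_phase.

red_phase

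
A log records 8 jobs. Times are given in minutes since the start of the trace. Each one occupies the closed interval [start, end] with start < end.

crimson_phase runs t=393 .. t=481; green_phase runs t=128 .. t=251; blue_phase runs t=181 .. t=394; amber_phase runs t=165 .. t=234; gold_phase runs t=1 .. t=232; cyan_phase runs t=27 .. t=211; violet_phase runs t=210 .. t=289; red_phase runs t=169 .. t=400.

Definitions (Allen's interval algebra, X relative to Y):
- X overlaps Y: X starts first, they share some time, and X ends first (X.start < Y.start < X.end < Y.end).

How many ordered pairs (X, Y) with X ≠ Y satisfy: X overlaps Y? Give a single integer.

18

Checking all 56 ordered pairs for relation 'overlaps'; matching pairs in alphabetical order:
(amber_phase, blue_phase): amber_phase overlaps blue_phase ✓
(amber_phase, red_phase): amber_phase overlaps red_phase ✓
(amber_phase, violet_phase): amber_phase overlaps violet_phase ✓
(blue_phase, crimson_phase): blue_phase overlaps crimson_phase ✓
(cyan_phase, amber_phase): cyan_phase overlaps amber_phase ✓
(cyan_phase, blue_phase): cyan_phase overlaps blue_phase ✓
(cyan_phase, green_phase): cyan_phase overlaps green_phase ✓
(cyan_phase, red_phase): cyan_phase overlaps red_phase ✓
(cyan_phase, violet_phase): cyan_phase overlaps violet_phase ✓
(gold_phase, amber_phase): gold_phase overlaps amber_phase ✓
(gold_phase, blue_phase): gold_phase overlaps blue_phase ✓
(gold_phase, green_phase): gold_phase overlaps green_phase ✓
(gold_phase, red_phase): gold_phase overlaps red_phase ✓
(gold_phase, violet_phase): gold_phase overlaps violet_phase ✓
(green_phase, blue_phase): green_phase overlaps blue_phase ✓
(green_phase, red_phase): green_phase overlaps red_phase ✓
(green_phase, violet_phase): green_phase overlaps violet_phase ✓
(red_phase, crimson_phase): red_phase overlaps crimson_phase ✓
Count: 18.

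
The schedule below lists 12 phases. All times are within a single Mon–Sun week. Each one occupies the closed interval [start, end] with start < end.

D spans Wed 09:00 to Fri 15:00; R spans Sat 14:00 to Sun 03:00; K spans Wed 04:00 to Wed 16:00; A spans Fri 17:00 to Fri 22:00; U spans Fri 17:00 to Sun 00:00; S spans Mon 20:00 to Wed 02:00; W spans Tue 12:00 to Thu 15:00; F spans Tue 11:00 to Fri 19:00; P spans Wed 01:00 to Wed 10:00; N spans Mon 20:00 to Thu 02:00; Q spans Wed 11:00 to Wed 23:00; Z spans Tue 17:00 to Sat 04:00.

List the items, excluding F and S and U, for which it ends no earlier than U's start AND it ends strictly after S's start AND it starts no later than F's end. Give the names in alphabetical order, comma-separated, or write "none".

A, Z

Conditions: its end is no earlier than U's start (X.end >= Fri 17:00) AND its end is strictly after S's start (X.end > Mon 20:00) AND its start is no later than F's end (X.start <= Fri 19:00).
A: end Fri 22:00 >= Fri 17:00? ✓; end Fri 22:00 > Mon 20:00? ✓; start Fri 17:00 <= Fri 19:00? ✓ → yes.
D: end Fri 15:00 >= Fri 17:00? ✗; end Fri 15:00 > Mon 20:00? ✓; start Wed 09:00 <= Fri 19:00? ✓ → no.
K: end Wed 16:00 >= Fri 17:00? ✗; end Wed 16:00 > Mon 20:00? ✓; start Wed 04:00 <= Fri 19:00? ✓ → no.
N: end Thu 02:00 >= Fri 17:00? ✗; end Thu 02:00 > Mon 20:00? ✓; start Mon 20:00 <= Fri 19:00? ✓ → no.
P: end Wed 10:00 >= Fri 17:00? ✗; end Wed 10:00 > Mon 20:00? ✓; start Wed 01:00 <= Fri 19:00? ✓ → no.
Q: end Wed 23:00 >= Fri 17:00? ✗; end Wed 23:00 > Mon 20:00? ✓; start Wed 11:00 <= Fri 19:00? ✓ → no.
R: end Sun 03:00 >= Fri 17:00? ✓; end Sun 03:00 > Mon 20:00? ✓; start Sat 14:00 <= Fri 19:00? ✗ → no.
W: end Thu 15:00 >= Fri 17:00? ✗; end Thu 15:00 > Mon 20:00? ✓; start Tue 12:00 <= Fri 19:00? ✓ → no.
Z: end Sat 04:00 >= Fri 17:00? ✓; end Sat 04:00 > Mon 20:00? ✓; start Tue 17:00 <= Fri 19:00? ✓ → yes.
Result: A, Z.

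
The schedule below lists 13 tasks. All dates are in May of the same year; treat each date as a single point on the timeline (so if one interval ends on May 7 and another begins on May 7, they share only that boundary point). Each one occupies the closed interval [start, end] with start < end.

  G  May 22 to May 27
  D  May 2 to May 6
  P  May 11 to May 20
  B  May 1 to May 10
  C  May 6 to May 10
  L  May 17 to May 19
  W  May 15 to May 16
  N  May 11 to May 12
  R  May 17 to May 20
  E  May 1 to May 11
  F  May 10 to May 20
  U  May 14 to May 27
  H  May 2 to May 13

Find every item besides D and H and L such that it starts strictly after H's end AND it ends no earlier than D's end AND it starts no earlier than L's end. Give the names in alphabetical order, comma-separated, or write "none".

Conditions: its start is strictly after H's end (X.start > May 13) AND its end is no earlier than D's end (X.end >= May 6) AND its start is no earlier than L's end (X.start >= May 19).
B: start May 1 > May 13? ✗; end May 10 >= May 6? ✓; start May 1 >= May 19? ✗ → no.
C: start May 6 > May 13? ✗; end May 10 >= May 6? ✓; start May 6 >= May 19? ✗ → no.
E: start May 1 > May 13? ✗; end May 11 >= May 6? ✓; start May 1 >= May 19? ✗ → no.
F: start May 10 > May 13? ✗; end May 20 >= May 6? ✓; start May 10 >= May 19? ✗ → no.
G: start May 22 > May 13? ✓; end May 27 >= May 6? ✓; start May 22 >= May 19? ✓ → yes.
N: start May 11 > May 13? ✗; end May 12 >= May 6? ✓; start May 11 >= May 19? ✗ → no.
P: start May 11 > May 13? ✗; end May 20 >= May 6? ✓; start May 11 >= May 19? ✗ → no.
R: start May 17 > May 13? ✓; end May 20 >= May 6? ✓; start May 17 >= May 19? ✗ → no.
U: start May 14 > May 13? ✓; end May 27 >= May 6? ✓; start May 14 >= May 19? ✗ → no.
W: start May 15 > May 13? ✓; end May 16 >= May 6? ✓; start May 15 >= May 19? ✗ → no.
Result: G.

G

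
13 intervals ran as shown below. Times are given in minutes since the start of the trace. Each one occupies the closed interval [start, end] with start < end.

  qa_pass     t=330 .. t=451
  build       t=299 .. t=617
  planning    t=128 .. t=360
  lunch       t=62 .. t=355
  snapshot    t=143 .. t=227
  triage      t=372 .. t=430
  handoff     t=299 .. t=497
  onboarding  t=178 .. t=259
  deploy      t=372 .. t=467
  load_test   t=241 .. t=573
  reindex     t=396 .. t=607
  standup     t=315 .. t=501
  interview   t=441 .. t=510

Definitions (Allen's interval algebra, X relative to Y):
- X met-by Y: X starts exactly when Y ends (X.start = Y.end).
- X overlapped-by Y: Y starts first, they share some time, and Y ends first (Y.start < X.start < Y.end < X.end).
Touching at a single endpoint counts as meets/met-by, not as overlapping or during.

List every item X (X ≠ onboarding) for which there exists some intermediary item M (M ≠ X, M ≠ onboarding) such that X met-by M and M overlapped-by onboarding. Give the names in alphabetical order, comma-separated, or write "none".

none

Target onboarding = [t=178, t=259].
Intermediaries M with M overlapped-by onboarding: load_test.
Via load_test — items with X met-by load_test: none.
Union: none.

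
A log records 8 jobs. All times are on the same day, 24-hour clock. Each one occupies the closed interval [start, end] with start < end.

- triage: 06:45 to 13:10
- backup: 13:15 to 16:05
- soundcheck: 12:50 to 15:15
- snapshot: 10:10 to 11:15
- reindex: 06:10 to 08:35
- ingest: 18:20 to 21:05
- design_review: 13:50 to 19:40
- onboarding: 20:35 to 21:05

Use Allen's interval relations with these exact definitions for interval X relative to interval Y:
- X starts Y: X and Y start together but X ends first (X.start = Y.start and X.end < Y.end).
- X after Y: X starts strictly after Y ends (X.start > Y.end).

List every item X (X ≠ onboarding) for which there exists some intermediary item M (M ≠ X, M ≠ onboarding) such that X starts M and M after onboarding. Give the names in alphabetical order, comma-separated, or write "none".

none

Target onboarding = [20:35, 21:05].
Intermediaries M with M after onboarding: none.
Union: none.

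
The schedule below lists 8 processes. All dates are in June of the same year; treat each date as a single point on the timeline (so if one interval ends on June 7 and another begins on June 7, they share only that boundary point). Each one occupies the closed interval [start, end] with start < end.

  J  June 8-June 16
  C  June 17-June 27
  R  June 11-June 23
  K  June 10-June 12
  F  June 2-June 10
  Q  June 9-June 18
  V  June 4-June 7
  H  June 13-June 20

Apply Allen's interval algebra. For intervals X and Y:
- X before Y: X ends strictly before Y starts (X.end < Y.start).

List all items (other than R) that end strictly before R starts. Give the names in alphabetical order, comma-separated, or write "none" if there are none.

Target R = [June 11, June 23].
C [June 17, June 27] → overlapped-by → no.
F [June 2, June 10] → before → yes.
H [June 13, June 20] → during → no.
J [June 8, June 16] → overlaps → no.
K [June 10, June 12] → overlaps → no.
Q [June 9, June 18] → overlaps → no.
V [June 4, June 7] → before → yes.
Result: F, V.

F, V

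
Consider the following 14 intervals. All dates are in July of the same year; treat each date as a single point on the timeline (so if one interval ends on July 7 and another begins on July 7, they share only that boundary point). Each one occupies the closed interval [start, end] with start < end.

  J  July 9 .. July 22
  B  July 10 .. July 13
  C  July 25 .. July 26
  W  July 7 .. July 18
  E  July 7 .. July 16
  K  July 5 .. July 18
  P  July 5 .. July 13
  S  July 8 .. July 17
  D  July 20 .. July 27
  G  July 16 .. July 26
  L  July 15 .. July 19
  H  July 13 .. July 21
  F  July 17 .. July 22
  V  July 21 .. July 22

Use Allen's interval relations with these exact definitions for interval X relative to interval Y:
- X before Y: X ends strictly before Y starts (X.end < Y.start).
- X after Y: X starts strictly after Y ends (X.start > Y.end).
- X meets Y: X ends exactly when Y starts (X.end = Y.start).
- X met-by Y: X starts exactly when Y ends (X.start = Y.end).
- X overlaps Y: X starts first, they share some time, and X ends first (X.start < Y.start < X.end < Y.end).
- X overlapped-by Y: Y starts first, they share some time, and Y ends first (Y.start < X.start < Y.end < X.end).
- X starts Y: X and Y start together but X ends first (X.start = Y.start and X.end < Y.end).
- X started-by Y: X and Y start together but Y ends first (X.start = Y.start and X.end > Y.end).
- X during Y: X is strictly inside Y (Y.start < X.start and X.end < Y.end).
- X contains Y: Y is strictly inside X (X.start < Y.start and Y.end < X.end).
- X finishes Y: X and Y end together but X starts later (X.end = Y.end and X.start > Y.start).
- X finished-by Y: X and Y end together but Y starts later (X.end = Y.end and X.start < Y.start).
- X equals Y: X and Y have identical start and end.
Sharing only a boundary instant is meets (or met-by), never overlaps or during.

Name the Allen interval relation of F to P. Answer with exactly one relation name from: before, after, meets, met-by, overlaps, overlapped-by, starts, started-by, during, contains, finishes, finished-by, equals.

F = [July 17, July 22]; P = [July 5, July 13].
Compare endpoints: F.start > P.start, F.start > P.end, F.end > P.start, F.end > P.end.
That pattern is 'after'.

after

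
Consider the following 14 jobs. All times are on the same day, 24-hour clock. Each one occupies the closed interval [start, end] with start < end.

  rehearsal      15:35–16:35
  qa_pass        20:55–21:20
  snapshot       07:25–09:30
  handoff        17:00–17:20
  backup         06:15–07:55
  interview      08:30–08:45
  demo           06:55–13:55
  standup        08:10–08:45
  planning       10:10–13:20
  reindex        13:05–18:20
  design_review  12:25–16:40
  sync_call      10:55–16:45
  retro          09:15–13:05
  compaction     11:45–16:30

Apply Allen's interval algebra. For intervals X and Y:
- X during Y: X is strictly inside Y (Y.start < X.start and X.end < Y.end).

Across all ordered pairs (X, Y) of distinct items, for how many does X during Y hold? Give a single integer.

13

Checking all 182 ordered pairs for relation 'during'; matching pairs in alphabetical order:
(compaction, sync_call): compaction during sync_call ✓
(design_review, sync_call): design_review during sync_call ✓
(handoff, reindex): handoff during reindex ✓
(interview, demo): interview during demo ✓
(interview, snapshot): interview during snapshot ✓
(planning, demo): planning during demo ✓
(rehearsal, design_review): rehearsal during design_review ✓
(rehearsal, reindex): rehearsal during reindex ✓
(rehearsal, sync_call): rehearsal during sync_call ✓
(retro, demo): retro during demo ✓
(snapshot, demo): snapshot during demo ✓
(standup, demo): standup during demo ✓
(standup, snapshot): standup during snapshot ✓
Count: 13.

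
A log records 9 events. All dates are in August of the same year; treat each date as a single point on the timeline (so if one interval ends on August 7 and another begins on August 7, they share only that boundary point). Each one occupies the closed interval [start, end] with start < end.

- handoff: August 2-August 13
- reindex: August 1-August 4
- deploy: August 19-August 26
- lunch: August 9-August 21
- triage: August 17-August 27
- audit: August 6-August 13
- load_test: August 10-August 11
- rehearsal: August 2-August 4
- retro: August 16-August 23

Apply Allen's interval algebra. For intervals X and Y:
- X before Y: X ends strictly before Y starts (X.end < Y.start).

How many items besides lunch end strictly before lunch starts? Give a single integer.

2

Target lunch = [August 9, August 21].
audit [August 6, August 13] → overlaps → no.
deploy [August 19, August 26] → overlapped-by → no.
handoff [August 2, August 13] → overlaps → no.
load_test [August 10, August 11] → during → no.
rehearsal [August 2, August 4] → before → counts.
reindex [August 1, August 4] → before → counts.
retro [August 16, August 23] → overlapped-by → no.
triage [August 17, August 27] → overlapped-by → no.
Total: 2.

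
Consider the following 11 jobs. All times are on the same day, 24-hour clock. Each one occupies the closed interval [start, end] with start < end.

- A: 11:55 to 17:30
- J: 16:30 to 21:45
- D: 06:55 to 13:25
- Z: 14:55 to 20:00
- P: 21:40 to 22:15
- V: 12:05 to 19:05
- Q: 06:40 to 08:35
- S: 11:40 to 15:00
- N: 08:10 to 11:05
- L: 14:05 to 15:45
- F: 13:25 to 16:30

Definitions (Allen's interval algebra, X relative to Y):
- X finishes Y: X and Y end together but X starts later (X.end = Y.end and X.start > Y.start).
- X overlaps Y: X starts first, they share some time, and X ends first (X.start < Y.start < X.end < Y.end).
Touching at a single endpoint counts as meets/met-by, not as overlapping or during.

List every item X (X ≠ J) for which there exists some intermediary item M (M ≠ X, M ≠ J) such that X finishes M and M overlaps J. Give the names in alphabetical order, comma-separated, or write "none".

Target J = [16:30, 21:45].
Intermediaries M with M overlaps J: A, V, Z.
Via A — items with X finishes A: none.
Via V — items with X finishes V: none.
Via Z — items with X finishes Z: none.
Union: none.

none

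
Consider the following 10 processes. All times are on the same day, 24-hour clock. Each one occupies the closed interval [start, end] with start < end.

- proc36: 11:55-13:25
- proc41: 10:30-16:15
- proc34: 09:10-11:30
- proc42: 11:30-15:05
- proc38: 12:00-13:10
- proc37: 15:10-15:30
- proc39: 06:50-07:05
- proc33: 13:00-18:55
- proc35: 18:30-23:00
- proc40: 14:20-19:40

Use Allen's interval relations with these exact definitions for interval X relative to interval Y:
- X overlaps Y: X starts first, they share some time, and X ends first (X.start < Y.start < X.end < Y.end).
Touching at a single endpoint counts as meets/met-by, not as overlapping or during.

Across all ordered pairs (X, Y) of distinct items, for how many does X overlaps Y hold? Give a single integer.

Checking all 90 ordered pairs for relation 'overlaps'; matching pairs in alphabetical order:
(proc33, proc35): proc33 overlaps proc35 ✓
(proc33, proc40): proc33 overlaps proc40 ✓
(proc34, proc41): proc34 overlaps proc41 ✓
(proc36, proc33): proc36 overlaps proc33 ✓
(proc38, proc33): proc38 overlaps proc33 ✓
(proc40, proc35): proc40 overlaps proc35 ✓
(proc41, proc33): proc41 overlaps proc33 ✓
(proc41, proc40): proc41 overlaps proc40 ✓
(proc42, proc33): proc42 overlaps proc33 ✓
(proc42, proc40): proc42 overlaps proc40 ✓
Count: 10.

10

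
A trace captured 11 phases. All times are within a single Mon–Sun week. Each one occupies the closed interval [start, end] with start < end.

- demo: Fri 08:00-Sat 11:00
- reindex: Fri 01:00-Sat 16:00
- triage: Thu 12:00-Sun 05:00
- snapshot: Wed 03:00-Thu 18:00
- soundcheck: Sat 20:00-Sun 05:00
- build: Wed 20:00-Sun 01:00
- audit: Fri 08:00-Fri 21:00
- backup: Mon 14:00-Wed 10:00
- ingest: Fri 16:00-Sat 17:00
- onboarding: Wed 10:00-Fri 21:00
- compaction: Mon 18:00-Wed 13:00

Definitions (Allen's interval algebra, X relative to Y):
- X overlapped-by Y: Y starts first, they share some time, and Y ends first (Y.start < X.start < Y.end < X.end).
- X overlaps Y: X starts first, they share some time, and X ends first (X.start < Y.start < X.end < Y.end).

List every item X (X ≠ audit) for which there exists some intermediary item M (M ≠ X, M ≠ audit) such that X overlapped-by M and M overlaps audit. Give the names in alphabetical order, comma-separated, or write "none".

none

Target audit = [Fri 08:00, Fri 21:00].
Intermediaries M with M overlaps audit: none.
Union: none.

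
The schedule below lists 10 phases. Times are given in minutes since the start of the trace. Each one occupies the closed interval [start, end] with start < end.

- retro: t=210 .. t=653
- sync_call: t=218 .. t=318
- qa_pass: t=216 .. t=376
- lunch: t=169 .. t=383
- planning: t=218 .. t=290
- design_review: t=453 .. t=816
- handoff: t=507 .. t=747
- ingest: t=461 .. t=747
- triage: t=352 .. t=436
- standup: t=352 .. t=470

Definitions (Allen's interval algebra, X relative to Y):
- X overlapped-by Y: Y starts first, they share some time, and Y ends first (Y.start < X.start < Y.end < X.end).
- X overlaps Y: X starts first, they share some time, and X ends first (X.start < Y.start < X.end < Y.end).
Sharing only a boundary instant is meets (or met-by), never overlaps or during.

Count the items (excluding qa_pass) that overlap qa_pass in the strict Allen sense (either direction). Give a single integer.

Target qa_pass = [t=216, t=376].
design_review [t=453, t=816] → after → no.
handoff [t=507, t=747] → after → no.
ingest [t=461, t=747] → after → no.
lunch [t=169, t=383] → contains → no.
planning [t=218, t=290] → during → no.
retro [t=210, t=653] → contains → no.
standup [t=352, t=470] → overlapped-by → counts.
sync_call [t=218, t=318] → during → no.
triage [t=352, t=436] → overlapped-by → counts.
Total: 2.

2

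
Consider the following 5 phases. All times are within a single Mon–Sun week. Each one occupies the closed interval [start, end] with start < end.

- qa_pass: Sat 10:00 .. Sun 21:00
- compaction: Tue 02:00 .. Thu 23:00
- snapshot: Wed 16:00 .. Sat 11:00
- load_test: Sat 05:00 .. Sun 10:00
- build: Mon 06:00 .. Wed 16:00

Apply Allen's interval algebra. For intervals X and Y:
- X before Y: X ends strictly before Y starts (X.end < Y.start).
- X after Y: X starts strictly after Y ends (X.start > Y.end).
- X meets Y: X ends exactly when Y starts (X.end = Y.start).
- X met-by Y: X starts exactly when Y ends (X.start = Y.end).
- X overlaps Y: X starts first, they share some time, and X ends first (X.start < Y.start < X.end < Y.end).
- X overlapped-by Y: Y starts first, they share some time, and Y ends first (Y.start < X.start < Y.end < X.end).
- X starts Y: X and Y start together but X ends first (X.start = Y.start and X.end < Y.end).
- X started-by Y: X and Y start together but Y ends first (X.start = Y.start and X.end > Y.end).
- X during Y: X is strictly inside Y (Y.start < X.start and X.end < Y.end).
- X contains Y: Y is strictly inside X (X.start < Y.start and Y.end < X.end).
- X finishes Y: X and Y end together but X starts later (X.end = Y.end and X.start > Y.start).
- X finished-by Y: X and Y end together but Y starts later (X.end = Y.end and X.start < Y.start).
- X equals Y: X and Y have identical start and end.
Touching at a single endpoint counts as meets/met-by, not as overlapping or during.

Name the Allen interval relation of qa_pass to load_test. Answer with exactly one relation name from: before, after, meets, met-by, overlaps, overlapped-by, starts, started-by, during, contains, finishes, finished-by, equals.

overlapped-by

qa_pass = [Sat 10:00, Sun 21:00]; load_test = [Sat 05:00, Sun 10:00].
Compare endpoints: qa_pass.start > load_test.start, qa_pass.start < load_test.end, qa_pass.end > load_test.start, qa_pass.end > load_test.end.
That pattern is 'overlapped-by'.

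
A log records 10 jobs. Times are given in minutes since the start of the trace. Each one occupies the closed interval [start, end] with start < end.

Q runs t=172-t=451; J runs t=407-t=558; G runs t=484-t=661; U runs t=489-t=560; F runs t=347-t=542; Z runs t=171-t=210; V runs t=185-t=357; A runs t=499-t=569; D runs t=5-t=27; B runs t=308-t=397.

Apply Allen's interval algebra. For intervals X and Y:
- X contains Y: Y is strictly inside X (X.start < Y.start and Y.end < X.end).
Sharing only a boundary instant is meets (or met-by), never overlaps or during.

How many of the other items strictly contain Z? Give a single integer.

0

Target Z = [t=171, t=210].
A [t=499, t=569] → after → no.
B [t=308, t=397] → after → no.
D [t=5, t=27] → before → no.
F [t=347, t=542] → after → no.
G [t=484, t=661] → after → no.
J [t=407, t=558] → after → no.
Q [t=172, t=451] → overlapped-by → no.
U [t=489, t=560] → after → no.
V [t=185, t=357] → overlapped-by → no.
Total: 0.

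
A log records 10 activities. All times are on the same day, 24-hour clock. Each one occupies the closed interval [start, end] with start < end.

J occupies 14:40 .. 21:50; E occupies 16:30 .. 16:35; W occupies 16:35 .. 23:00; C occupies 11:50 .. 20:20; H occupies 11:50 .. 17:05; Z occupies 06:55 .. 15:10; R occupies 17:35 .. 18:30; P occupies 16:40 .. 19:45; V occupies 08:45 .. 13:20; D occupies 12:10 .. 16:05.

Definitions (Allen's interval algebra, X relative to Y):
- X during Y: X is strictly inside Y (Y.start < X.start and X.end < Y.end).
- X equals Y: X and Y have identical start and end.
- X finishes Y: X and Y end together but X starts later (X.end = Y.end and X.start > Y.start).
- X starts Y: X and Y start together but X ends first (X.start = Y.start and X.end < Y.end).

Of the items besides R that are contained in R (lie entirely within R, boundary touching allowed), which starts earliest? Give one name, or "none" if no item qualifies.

Target R = [17:35, 18:30].
C [11:50, 20:20] → contains → excluded.
D [12:10, 16:05] → before → excluded.
E [16:30, 16:35] → before → excluded.
H [11:50, 17:05] → before → excluded.
J [14:40, 21:50] → contains → excluded.
P [16:40, 19:45] → contains → excluded.
V [08:45, 13:20] → before → excluded.
W [16:35, 23:00] → contains → excluded.
Z [06:55, 15:10] → before → excluded.
No candidates → none.

none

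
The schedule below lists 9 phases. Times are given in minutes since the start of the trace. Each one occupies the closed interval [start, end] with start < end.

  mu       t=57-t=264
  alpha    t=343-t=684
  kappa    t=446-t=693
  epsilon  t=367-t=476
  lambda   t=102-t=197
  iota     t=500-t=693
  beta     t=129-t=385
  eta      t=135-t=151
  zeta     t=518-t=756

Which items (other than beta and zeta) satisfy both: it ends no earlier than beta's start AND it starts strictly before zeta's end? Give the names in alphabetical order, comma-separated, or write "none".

Conditions: its end is no earlier than beta's start (X.end >= t=129) AND its start is strictly before zeta's end (X.start < t=756).
alpha: end t=684 >= t=129? ✓; start t=343 < t=756? ✓ → yes.
epsilon: end t=476 >= t=129? ✓; start t=367 < t=756? ✓ → yes.
eta: end t=151 >= t=129? ✓; start t=135 < t=756? ✓ → yes.
iota: end t=693 >= t=129? ✓; start t=500 < t=756? ✓ → yes.
kappa: end t=693 >= t=129? ✓; start t=446 < t=756? ✓ → yes.
lambda: end t=197 >= t=129? ✓; start t=102 < t=756? ✓ → yes.
mu: end t=264 >= t=129? ✓; start t=57 < t=756? ✓ → yes.
Result: alpha, epsilon, eta, iota, kappa, lambda, mu.

alpha, epsilon, eta, iota, kappa, lambda, mu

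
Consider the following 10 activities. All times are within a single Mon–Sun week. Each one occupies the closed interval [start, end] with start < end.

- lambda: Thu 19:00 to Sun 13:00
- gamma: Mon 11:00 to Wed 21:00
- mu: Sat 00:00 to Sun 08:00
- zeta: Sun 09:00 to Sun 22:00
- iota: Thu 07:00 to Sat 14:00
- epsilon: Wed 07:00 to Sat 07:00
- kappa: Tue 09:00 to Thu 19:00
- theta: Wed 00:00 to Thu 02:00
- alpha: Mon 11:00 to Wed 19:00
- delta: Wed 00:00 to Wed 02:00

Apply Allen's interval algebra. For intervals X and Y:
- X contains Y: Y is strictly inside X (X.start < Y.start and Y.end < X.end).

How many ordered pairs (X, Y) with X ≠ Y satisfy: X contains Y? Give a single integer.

5

Checking all 90 ordered pairs for relation 'contains'; matching pairs in alphabetical order:
(alpha, delta): alpha contains delta ✓
(gamma, delta): gamma contains delta ✓
(kappa, delta): kappa contains delta ✓
(kappa, theta): kappa contains theta ✓
(lambda, mu): lambda contains mu ✓
Count: 5.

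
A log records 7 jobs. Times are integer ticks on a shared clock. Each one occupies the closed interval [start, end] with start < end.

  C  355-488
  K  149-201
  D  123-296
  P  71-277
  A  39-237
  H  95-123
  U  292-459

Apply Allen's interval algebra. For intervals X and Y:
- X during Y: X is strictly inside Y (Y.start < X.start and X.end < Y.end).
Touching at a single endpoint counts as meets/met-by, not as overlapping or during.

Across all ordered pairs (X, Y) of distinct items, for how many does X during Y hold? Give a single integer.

5

Checking all 42 ordered pairs for relation 'during'; matching pairs in alphabetical order:
(H, A): H during A ✓
(H, P): H during P ✓
(K, A): K during A ✓
(K, D): K during D ✓
(K, P): K during P ✓
Count: 5.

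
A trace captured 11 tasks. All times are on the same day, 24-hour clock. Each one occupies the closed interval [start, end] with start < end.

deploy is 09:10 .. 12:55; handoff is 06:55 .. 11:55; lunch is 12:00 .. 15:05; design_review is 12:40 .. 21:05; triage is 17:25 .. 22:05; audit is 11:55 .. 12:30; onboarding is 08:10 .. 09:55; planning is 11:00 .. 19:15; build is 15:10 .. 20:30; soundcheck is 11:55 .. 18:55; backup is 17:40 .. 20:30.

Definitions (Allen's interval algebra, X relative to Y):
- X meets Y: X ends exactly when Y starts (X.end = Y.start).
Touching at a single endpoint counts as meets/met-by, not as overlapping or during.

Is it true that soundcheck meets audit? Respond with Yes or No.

No

soundcheck = [11:55, 18:55], audit = [11:55, 12:30].
Actual relation of soundcheck to audit: started-by.
Asked whether 'meets' holds → No.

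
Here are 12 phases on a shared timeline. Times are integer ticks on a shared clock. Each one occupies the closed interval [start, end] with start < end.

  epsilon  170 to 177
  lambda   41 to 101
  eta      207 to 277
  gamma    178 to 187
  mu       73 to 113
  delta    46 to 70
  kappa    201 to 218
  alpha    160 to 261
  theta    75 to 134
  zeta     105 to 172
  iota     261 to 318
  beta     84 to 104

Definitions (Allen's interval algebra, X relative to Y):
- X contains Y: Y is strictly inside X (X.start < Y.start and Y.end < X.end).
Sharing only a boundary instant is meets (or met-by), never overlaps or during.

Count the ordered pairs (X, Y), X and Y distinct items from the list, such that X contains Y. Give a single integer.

6

Checking all 132 ordered pairs for relation 'contains'; matching pairs in alphabetical order:
(alpha, epsilon): alpha contains epsilon ✓
(alpha, gamma): alpha contains gamma ✓
(alpha, kappa): alpha contains kappa ✓
(lambda, delta): lambda contains delta ✓
(mu, beta): mu contains beta ✓
(theta, beta): theta contains beta ✓
Count: 6.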